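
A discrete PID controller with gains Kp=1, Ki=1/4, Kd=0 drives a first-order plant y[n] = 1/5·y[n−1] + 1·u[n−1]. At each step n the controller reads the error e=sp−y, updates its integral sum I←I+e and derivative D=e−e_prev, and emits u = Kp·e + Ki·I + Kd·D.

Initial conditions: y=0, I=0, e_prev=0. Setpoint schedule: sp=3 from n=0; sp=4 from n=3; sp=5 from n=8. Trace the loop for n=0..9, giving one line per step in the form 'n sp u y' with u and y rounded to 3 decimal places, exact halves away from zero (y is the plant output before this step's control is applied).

0 3 3.750 0.000
1 3 -0.188 3.750
2 3 3.609 0.563
3 4 1.520 3.722
4 4 3.412 2.264
5 4 1.845 3.864
6 4 3.437 2.618
7 4 2.104 3.961
8 5 4.694 2.896
9 5 2.249 5.274

(exact arithmetic carried between steps; '≈' marks a value shown rounded to 6 d.p. or computed from one; I and e_prev carry over from the previous line; the table rounds u and y to 3 d.p., halves away from zero)
n=0: y=0, sp=3, e=sp−y=3; I=3, D=e−e_prev=3; u=1·3+1/4·3+0·3=3.75; next y=1/5·0+1·3.75=3.75
n=1: y=3.75, sp=3, e=sp−y=-0.75; I=2.25, D=e−e_prev=-3.75; u=1·(-0.75)+1/4·2.25+0·(-3.75)=-0.1875; next y=1/5·3.75+1·(-0.1875)=0.5625
n=2: y=0.5625, sp=3, e=sp−y=2.4375; I=4.6875, D=e−e_prev=3.1875; u=1·2.4375+1/4·4.6875+0·3.1875=3.609375; next y=1/5·0.5625+1·3.609375=3.721875
n=3: y=3.721875, sp=4, e=sp−y=0.278125; I=4.965625, D=e−e_prev=-2.159375; u=1·0.278125+1/4·4.965625+0·(-2.159375)≈1.519531; next y=1/5·3.721875+1·1.519531≈2.263906
n=4: y≈2.263906, sp=4, e=sp−y≈1.736094; I≈6.701719, D=e−e_prev≈1.457969; u=1·1.736094+1/4·6.701719+0·1.457969≈3.411523; next y=1/5·2.263906+1·3.411523≈3.864305
n=5: y≈3.864305, sp=4, e=sp−y≈0.135695; I≈6.837414, D=e−e_prev≈-1.600398; u=1·0.135695+1/4·6.837414+0·(-1.600398)≈1.845049; next y=1/5·3.864305+1·1.845049≈2.617910
n=6: y≈2.617910, sp=4, e=sp−y≈1.382090; I≈8.219504, D=e−e_prev≈1.246395; u=1·1.382090+1/4·8.219504+0·1.246395≈3.436966; next y=1/5·2.617910+1·3.436966≈3.960548
n=7: y≈3.960548, sp=4, e=sp−y≈0.039452; I≈8.258956, D=e−e_prev≈-1.342638; u=1·0.039452+1/4·8.258956+0·(-1.342638)≈2.104191; next y=1/5·3.960548+1·2.104191≈2.896300
n=8: y≈2.896300, sp=5, e=sp−y≈2.103700; I≈10.362656, D=e−e_prev≈2.064248; u=1·2.103700+1/4·10.362656+0·2.064248≈4.694364; next y=1/5·2.896300+1·4.694364≈5.273624
n=9: y≈5.273624, sp=5, e=sp−y≈-0.273624; I≈10.089032, D=e−e_prev≈-2.377323; u=1·(-0.273624)+1/4·10.089032+0·(-2.377323)≈2.248634; next y=1/5·5.273624+1·2.248634≈3.303359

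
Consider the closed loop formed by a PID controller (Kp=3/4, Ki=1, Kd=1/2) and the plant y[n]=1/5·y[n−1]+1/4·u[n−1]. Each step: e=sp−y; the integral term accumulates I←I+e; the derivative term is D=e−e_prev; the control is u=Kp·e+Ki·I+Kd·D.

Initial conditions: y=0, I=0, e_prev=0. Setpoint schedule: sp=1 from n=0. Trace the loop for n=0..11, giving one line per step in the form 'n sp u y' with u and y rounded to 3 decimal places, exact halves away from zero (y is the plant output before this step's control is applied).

0 1 2.250 0.000
1 1 1.484 0.563
2 1 2.381 0.484
3 1 2.389 0.692
4 1 2.703 0.736
5 1 2.793 0.823
6 1 2.924 0.863
7 1 2.989 0.903
8 1 3.051 0.928
9 1 3.089 0.948
10 1 3.120 0.962
11 1 3.142 0.973

(exact arithmetic carried between steps; '≈' marks a value shown rounded to 6 d.p. or computed from one; I and e_prev carry over from the previous line; the table rounds u and y to 3 d.p., halves away from zero)
n=0: y=0, sp=1, e=sp−y=1; I=1, D=e−e_prev=1; u=3/4·1+1·1+1/2·1=2.25; next y=1/5·0+1/4·2.25=0.5625
n=1: y=0.5625, sp=1, e=sp−y=0.4375; I=1.4375, D=e−e_prev=-0.5625; u=3/4·0.4375+1·1.4375+1/2·(-0.5625)=1.484375; next y=1/5·0.5625+1/4·1.484375≈0.483594
n=2: y≈0.483594, sp=1, e=sp−y≈0.516406; I≈1.953906, D=e−e_prev≈0.078906; u=3/4·0.516406+1·1.953906+1/2·0.078906≈2.380664; next y=1/5·0.483594+1/4·2.380664≈0.691885
n=3: y≈0.691885, sp=1, e=sp−y≈0.308115; I≈2.262021, D=e−e_prev≈-0.208291; u=3/4·0.308115+1·2.262021+1/2·(-0.208291)≈2.388962; next y=1/5·0.691885+1/4·2.388962≈0.735618
n=4: y≈0.735618, sp=1, e=sp−y≈0.264382; I≈2.526404, D=e−e_prev≈-0.043733; u=3/4·0.264382+1·2.526404+1/2·(-0.043733)≈2.702824; next y=1/5·0.735618+1/4·2.702824≈0.822830
n=5: y≈0.822830, sp=1, e=sp−y≈0.177170; I≈2.703574, D=e−e_prev≈-0.087212; u=3/4·0.177170+1·2.703574+1/2·(-0.087212)≈2.792846; next y=1/5·0.822830+1/4·2.792846≈0.862777
n=6: y≈0.862777, sp=1, e=sp−y≈0.137223; I≈2.840797, D=e−e_prev≈-0.039948; u=3/4·0.137223+1·2.840797+1/2·(-0.039948)≈2.923740; next y=1/5·0.862777+1/4·2.923740≈0.903490
n=7: y≈0.903490, sp=1, e=sp−y≈0.096510; I≈2.937306, D=e−e_prev≈-0.040713; u=3/4·0.096510+1·2.937306+1/2·(-0.040713)≈2.989332; next y=1/5·0.903490+1/4·2.989332≈0.928031
n=8: y≈0.928031, sp=1, e=sp−y≈0.071969; I≈3.009275, D=e−e_prev≈-0.024541; u=3/4·0.071969+1·3.009275+1/2·(-0.024541)≈3.050982; next y=1/5·0.928031+1/4·3.050982≈0.948352
n=9: y≈0.948352, sp=1, e=sp−y≈0.051648; I≈3.060924, D=e−e_prev≈-0.020321; u=3/4·0.051648+1·3.060924+1/2·(-0.020321)≈3.089500; next y=1/5·0.948352+1/4·3.089500≈0.962045
n=10: y≈0.962045, sp=1, e=sp−y≈0.037955; I≈3.098878, D=e−e_prev≈-0.013694; u=3/4·0.037955+1·3.098878+1/2·(-0.013694)≈3.120498; next y=1/5·0.962045+1/4·3.120498≈0.972533
n=11: y≈0.972533, sp=1, e=sp−y≈0.027467; I≈3.126345, D=e−e_prev≈-0.010488; u=3/4·0.027467+1·3.126345+1/2·(-0.010488)≈3.141701; next y=1/5·0.972533+1/4·3.141701≈0.979932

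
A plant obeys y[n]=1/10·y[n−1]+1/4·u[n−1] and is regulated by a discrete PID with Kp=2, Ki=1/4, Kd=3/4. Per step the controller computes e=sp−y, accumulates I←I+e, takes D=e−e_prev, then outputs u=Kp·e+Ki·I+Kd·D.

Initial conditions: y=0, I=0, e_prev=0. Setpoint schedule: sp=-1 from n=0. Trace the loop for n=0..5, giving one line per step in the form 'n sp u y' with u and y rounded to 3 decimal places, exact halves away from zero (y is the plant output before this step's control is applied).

(exact arithmetic carried between steps; '≈' marks a value shown rounded to 6 d.p. or computed from one; I and e_prev carry over from the previous line; the table rounds u and y to 3 d.p., halves away from zero)
n=0: y=0, sp=-1, e=sp−y=-1; I=-1, D=e−e_prev=-1; u=2·(-1)+1/4·(-1)+3/4·(-1)=-3; next y=1/10·0+1/4·(-3)=-0.75
n=1: y=-0.75, sp=-1, e=sp−y=-0.25; I=-1.25, D=e−e_prev=0.75; u=2·(-0.25)+1/4·(-1.25)+3/4·0.75=-0.25; next y=1/10·(-0.75)+1/4·(-0.25)=-0.1375
n=2: y=-0.1375, sp=-1, e=sp−y=-0.8625; I=-2.1125, D=e−e_prev=-0.6125; u=2·(-0.8625)+1/4·(-2.1125)+3/4·(-0.6125)=-2.7125; next y=1/10·(-0.1375)+1/4·(-2.7125)=-0.691875
n=3: y=-0.691875, sp=-1, e=sp−y=-0.308125; I=-2.420625, D=e−e_prev=0.554375; u=2·(-0.308125)+1/4·(-2.420625)+3/4·0.554375=-0.805625; next y=1/10·(-0.691875)+1/4·(-0.805625)≈-0.270594
n=4: y≈-0.270594, sp=-1, e=sp−y≈-0.729406; I≈-3.150031, D=e−e_prev≈-0.421281; u=2·(-0.729406)+1/4·(-3.150031)+3/4·(-0.421281)≈-2.562281; next y=1/10·(-0.270594)+1/4·(-2.562281)≈-0.667630
n=5: y≈-0.667630, sp=-1, e=sp−y≈-0.332370; I≈-3.482402, D=e−e_prev≈0.397036; u=2·(-0.332370)+1/4·(-3.482402)+3/4·0.397036≈-1.237564; next y=1/10·(-0.667630)+1/4·(-1.237564)≈-0.376154

0 -1 -3.000 0.000
1 -1 -0.250 -0.750
2 -1 -2.713 -0.138
3 -1 -0.806 -0.692
4 -1 -2.562 -0.271
5 -1 -1.238 -0.668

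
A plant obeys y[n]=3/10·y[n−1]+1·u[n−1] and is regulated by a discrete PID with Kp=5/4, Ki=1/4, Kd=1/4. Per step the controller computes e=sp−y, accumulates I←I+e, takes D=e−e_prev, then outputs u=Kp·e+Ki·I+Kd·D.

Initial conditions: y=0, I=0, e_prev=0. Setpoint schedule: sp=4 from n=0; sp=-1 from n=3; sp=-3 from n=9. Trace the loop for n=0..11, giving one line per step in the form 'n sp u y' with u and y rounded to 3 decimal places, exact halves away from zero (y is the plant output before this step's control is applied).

0 4 7.000 0.000
1 4 -5.250 7.000
2 4 13.513 -3.150
3 -1 -23.493 12.568
4 -1 34.803 -19.723
5 -1 -53.654 28.886
6 -1 80.306 -44.989
7 -1 -122.812 66.810
8 -1 184.948 -102.769
9 -3 -285.056 154.118
10 -3 428.028 -238.821
11 -3 -652.856 356.382

(exact arithmetic carried between steps; '≈' marks a value shown rounded to 6 d.p. or computed from one; I and e_prev carry over from the previous line; the table rounds u and y to 3 d.p., halves away from zero)
n=0: y=0, sp=4, e=sp−y=4; I=4, D=e−e_prev=4; u=5/4·4+1/4·4+1/4·4=7; next y=3/10·0+1·7=7
n=1: y=7, sp=4, e=sp−y=-3; I=1, D=e−e_prev=-7; u=5/4·(-3)+1/4·1+1/4·(-7)=-5.25; next y=3/10·7+1·(-5.25)=-3.15
n=2: y=-3.15, sp=4, e=sp−y=7.15; I=8.15, D=e−e_prev=10.15; u=5/4·7.15+1/4·8.15+1/4·10.15=13.5125; next y=3/10·(-3.15)+1·13.5125=12.5675
n=3: y=12.5675, sp=-1, e=sp−y=-13.5675; I=-5.4175, D=e−e_prev=-20.7175; u=5/4·(-13.5675)+1/4·(-5.4175)+1/4·(-20.7175)=-23.493125; next y=3/10·12.5675+1·(-23.493125)=-19.722875
n=4: y=-19.722875, sp=-1, e=sp−y=18.722875; I=13.305375, D=e−e_prev=32.290375; u=5/4·18.722875+1/4·13.305375+1/4·32.290375≈34.802531; next y=3/10·(-19.722875)+1·34.802531≈28.885669
n=5: y≈28.885669, sp=-1, e=sp−y≈-29.885669; I≈-16.580294, D=e−e_prev≈-48.608544; u=5/4·(-29.885669)+1/4·(-16.580294)+1/4·(-48.608544)≈-53.654295; next y=3/10·28.885669+1·(-53.654295)≈-44.988595
n=6: y≈-44.988595, sp=-1, e=sp−y≈43.988595; I≈27.408301, D=e−e_prev≈73.874263; u=5/4·43.988595+1/4·27.408301+1/4·73.874263≈80.306384; next y=3/10·(-44.988595)+1·80.306384≈66.809806
n=7: y≈66.809806, sp=-1, e=sp−y≈-67.809806; I≈-40.401505, D=e−e_prev≈-111.798401; u=5/4·(-67.809806)+1/4·(-40.401505)+1/4·(-111.798401)≈-122.812234; next y=3/10·66.809806+1·(-122.812234)≈-102.769292
n=8: y≈-102.769292, sp=-1, e=sp−y≈101.769292; I≈61.367787, D=e−e_prev≈169.579098; u=5/4·101.769292+1/4·61.367787+1/4·169.579098≈184.948337; next y=3/10·(-102.769292)+1·184.948337≈154.117549
n=9: y≈154.117549, sp=-3, e=sp−y≈-157.117549; I≈-95.749762, D=e−e_prev≈-258.886841; u=5/4·(-157.117549)+1/4·(-95.749762)+1/4·(-258.886841)≈-285.056087; next y=3/10·154.117549+1·(-285.056087)≈-238.820822
n=10: y≈-238.820822, sp=-3, e=sp−y≈235.820822; I≈140.071060, D=e−e_prev≈392.938371; u=5/4·235.820822+1/4·140.071060+1/4·392.938371≈428.028386; next y=3/10·(-238.820822)+1·428.028386≈356.382139
n=11: y≈356.382139, sp=-3, e=sp−y≈-359.382139; I≈-219.311079, D=e−e_prev≈-595.202961; u=5/4·(-359.382139)+1/4·(-219.311079)+1/4·(-595.202961)≈-652.856184; next y=3/10·356.382139+1·(-652.856184)≈-545.941542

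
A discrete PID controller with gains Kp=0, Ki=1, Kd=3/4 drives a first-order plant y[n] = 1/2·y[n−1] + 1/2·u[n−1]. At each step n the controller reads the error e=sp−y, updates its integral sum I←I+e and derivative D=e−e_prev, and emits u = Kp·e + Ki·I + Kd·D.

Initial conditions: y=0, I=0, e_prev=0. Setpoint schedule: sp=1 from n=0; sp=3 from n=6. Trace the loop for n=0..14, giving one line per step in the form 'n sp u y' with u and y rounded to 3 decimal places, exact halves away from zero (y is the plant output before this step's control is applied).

(exact arithmetic carried between steps; '≈' marks a value shown rounded to 6 d.p. or computed from one; I and e_prev carry over from the previous line; the table rounds u and y to 3 d.p., halves away from zero)
n=0: y=0, sp=1, e=sp−y=1; I=1, D=e−e_prev=1; u=0·1+1·1+3/4·1=1.75; next y=1/2·0+1/2·1.75=0.875
n=1: y=0.875, sp=1, e=sp−y=0.125; I=1.125, D=e−e_prev=-0.875; u=0·0.125+1·1.125+3/4·(-0.875)=0.46875; next y=1/2·0.875+1/2·0.46875=0.671875
n=2: y=0.671875, sp=1, e=sp−y=0.328125; I=1.453125, D=e−e_prev=0.203125; u=0·0.328125+1·1.453125+3/4·0.203125≈1.605469; next y=1/2·0.671875+1/2·1.605469≈1.138672
n=3: y≈1.138672, sp=1, e=sp−y≈-0.138672; I≈1.314453, D=e−e_prev≈-0.466797; u=0·(-0.138672)+1·1.314453+3/4·(-0.466797)≈0.964355; next y=1/2·1.138672+1/2·0.964355≈1.051514
n=4: y≈1.051514, sp=1, e=sp−y≈-0.051514; I≈1.262939, D=e−e_prev≈0.087158; u=0·(-0.051514)+1·1.262939+3/4·0.087158≈1.328308; next y=1/2·1.051514+1/2·1.328308≈1.189911
n=5: y≈1.189911, sp=1, e=sp−y≈-0.189911; I≈1.073029, D=e−e_prev≈-0.138397; u=0·(-0.189911)+1·1.073029+3/4·(-0.138397)≈0.969231; next y=1/2·1.189911+1/2·0.969231≈1.079571
n=6: y≈1.079571, sp=3, e=sp−y≈1.920429; I≈2.993458, D=e−e_prev≈2.110340; u=0·1.920429+1·2.993458+3/4·2.110340≈4.576213; next y=1/2·1.079571+1/2·4.576213≈2.827892
n=7: y≈2.827892, sp=3, e=sp−y≈0.172108; I≈3.165566, D=e−e_prev≈-1.748321; u=0·0.172108+1·3.165566+3/4·(-1.748321)≈1.854325; next y=1/2·2.827892+1/2·1.854325≈2.341109
n=8: y≈2.341109, sp=3, e=sp−y≈0.658891; I≈3.824457, D=e−e_prev≈0.486783; u=0·0.658891+1·3.824457+3/4·0.486783≈4.189545; next y=1/2·2.341109+1/2·4.189545≈3.265327
n=9: y≈3.265327, sp=3, e=sp−y≈-0.265327; I≈3.559131, D=e−e_prev≈-0.924218; u=0·(-0.265327)+1·3.559131+3/4·(-0.924218)≈2.865967; next y=1/2·3.265327+1/2·2.865967≈3.065647
n=10: y≈3.065647, sp=3, e=sp−y≈-0.065647; I≈3.493484, D=e−e_prev≈0.199680; u=0·(-0.065647)+1·3.493484+3/4·0.199680≈3.643244; next y=1/2·3.065647+1/2·3.643244≈3.354445
n=11: y≈3.354445, sp=3, e=sp−y≈-0.354445; I≈3.139039, D=e−e_prev≈-0.288798; u=0·(-0.354445)+1·3.139039+3/4·(-0.288798)≈2.922440; next y=1/2·3.354445+1/2·2.922440≈3.138443
n=12: y≈3.138443, sp=3, e=sp−y≈-0.138443; I≈3.000596, D=e−e_prev≈0.216003; u=0·(-0.138443)+1·3.000596+3/4·0.216003≈3.162598; next y=1/2·3.138443+1/2·3.162598≈3.150520
n=13: y≈3.150520, sp=3, e=sp−y≈-0.150520; I≈2.850076, D=e−e_prev≈-0.012078; u=0·(-0.150520)+1·2.850076+3/4·(-0.012078)≈2.841017; next y=1/2·3.150520+1/2·2.841017≈2.995769
n=14: y≈2.995769, sp=3, e=sp−y≈0.004231; I≈2.854307, D=e−e_prev≈0.154751; u=0·0.004231+1·2.854307+3/4·0.154751≈2.970370; next y=1/2·2.995769+1/2·2.970370≈2.983070

0 1 1.750 0.000
1 1 0.469 0.875
2 1 1.605 0.672
3 1 0.964 1.139
4 1 1.328 1.052
5 1 0.969 1.190
6 3 4.576 1.080
7 3 1.854 2.828
8 3 4.190 2.341
9 3 2.866 3.265
10 3 3.643 3.066
11 3 2.922 3.354
12 3 3.163 3.138
13 3 2.841 3.151
14 3 2.970 2.996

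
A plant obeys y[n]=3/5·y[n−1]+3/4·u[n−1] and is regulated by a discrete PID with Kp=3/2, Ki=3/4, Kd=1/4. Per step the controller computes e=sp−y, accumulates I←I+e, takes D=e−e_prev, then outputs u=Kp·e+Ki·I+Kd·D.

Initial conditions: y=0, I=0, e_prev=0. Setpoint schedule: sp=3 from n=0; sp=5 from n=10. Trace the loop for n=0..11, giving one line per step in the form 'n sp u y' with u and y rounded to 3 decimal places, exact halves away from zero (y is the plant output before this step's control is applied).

(exact arithmetic carried between steps; '≈' marks a value shown rounded to 6 d.p. or computed from one; I and e_prev carry over from the previous line; the table rounds u and y to 3 d.p., halves away from zero)
n=0: y=0, sp=3, e=sp−y=3; I=3, D=e−e_prev=3; u=3/2·3+3/4·3+1/4·3=7.5; next y=3/5·0+3/4·7.5=5.625
n=1: y=5.625, sp=3, e=sp−y=-2.625; I=0.375, D=e−e_prev=-5.625; u=3/2·(-2.625)+3/4·0.375+1/4·(-5.625)=-5.0625; next y=3/5·5.625+3/4·(-5.0625)=-0.421875
n=2: y=-0.421875, sp=3, e=sp−y=3.421875; I=3.796875, D=e−e_prev=6.046875; u=3/2·3.421875+3/4·3.796875+1/4·6.046875≈9.492188; next y=3/5·(-0.421875)+3/4·9.492188≈6.866016
n=3: y≈6.866016, sp=3, e=sp−y≈-3.866016; I≈-0.069141, D=e−e_prev≈-7.287891; u=3/2·(-3.866016)+3/4·(-0.069141)+1/4·(-7.287891)≈-7.672852; next y=3/5·6.866016+3/4·(-7.672852)≈-1.635029
n=4: y≈-1.635029, sp=3, e=sp−y≈4.635029; I≈4.565889, D=e−e_prev≈8.501045; u=3/2·4.635029+3/4·4.565889+1/4·8.501045≈12.502222; next y=3/5·(-1.635029)+3/4·12.502222≈8.395649
n=5: y≈8.395649, sp=3, e=sp−y≈-5.395649; I≈-0.829760, D=e−e_prev≈-10.030678; u=3/2·(-5.395649)+3/4·(-0.829760)+1/4·(-10.030678)≈-11.223463; next y=3/5·8.395649+3/4·(-11.223463)≈-3.380208
n=6: y≈-3.380208, sp=3, e=sp−y≈6.380208; I≈5.550448, D=e−e_prev≈11.775856; u=3/2·6.380208+3/4·5.550448+1/4·11.775856≈16.677111; next y=3/5·(-3.380208)+3/4·16.677111≈10.479709
n=7: y≈10.479709, sp=3, e=sp−y≈-7.479709; I≈-1.929261, D=e−e_prev≈-13.859917; u=3/2·(-7.479709)+3/4·(-1.929261)+1/4·(-13.859917)≈-16.131488; next y=3/5·10.479709+3/4·(-16.131488)≈-5.810791
n=8: y≈-5.810791, sp=3, e=sp−y≈8.810791; I≈6.881530, D=e−e_prev≈16.290500; u=3/2·8.810791+3/4·6.881530+1/4·16.290500≈22.449959; next y=3/5·(-5.810791)+3/4·22.449959≈13.350994
n=9: y≈13.350994, sp=3, e=sp−y≈-10.350994; I≈-3.469465, D=e−e_prev≈-19.161785; u=3/2·(-10.350994)+3/4·(-3.469465)+1/4·(-19.161785)≈-22.919037; next y=3/5·13.350994+3/4·(-22.919037)≈-9.178681
n=10: y≈-9.178681, sp=5, e=sp−y≈14.178681; I≈10.709216, D=e−e_prev≈24.529675; u=3/2·14.178681+3/4·10.709216+1/4·24.529675≈35.432352; next y=3/5·(-9.178681)+3/4·35.432352≈21.067056
n=11: y≈21.067056, sp=5, e=sp−y≈-16.067056; I≈-5.357840, D=e−e_prev≈-30.245736; u=3/2·(-16.067056)+3/4·(-5.357840)+1/4·(-30.245736)≈-35.680397; next y=3/5·21.067056+3/4·(-35.680397)≈-14.120064

0 3 7.500 0.000
1 3 -5.063 5.625
2 3 9.492 -0.422
3 3 -7.673 6.866
4 3 12.502 -1.635
5 3 -11.223 8.396
6 3 16.677 -3.380
7 3 -16.131 10.480
8 3 22.450 -5.811
9 3 -22.919 13.351
10 5 35.432 -9.179
11 5 -35.680 21.067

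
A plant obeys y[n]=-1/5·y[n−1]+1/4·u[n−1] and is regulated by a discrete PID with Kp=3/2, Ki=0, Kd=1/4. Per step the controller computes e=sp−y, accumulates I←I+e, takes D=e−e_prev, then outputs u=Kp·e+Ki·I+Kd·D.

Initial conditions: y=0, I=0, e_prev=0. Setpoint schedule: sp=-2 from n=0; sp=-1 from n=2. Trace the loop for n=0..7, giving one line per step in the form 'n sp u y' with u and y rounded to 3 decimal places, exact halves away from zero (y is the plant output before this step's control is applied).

0 -2 -3.500 0.000
1 -2 -1.469 -0.875
2 -1 -1.132 -0.192
3 -1 -1.120 -0.245
4 -1 -1.157 -0.231
5 -1 -1.132 -0.243
6 -1 -1.150 -0.235
7 -1 -1.137 -0.241

(exact arithmetic carried between steps; '≈' marks a value shown rounded to 6 d.p. or computed from one; I and e_prev carry over from the previous line; the table rounds u and y to 3 d.p., halves away from zero)
n=0: y=0, sp=-2, e=sp−y=-2; I=-2, D=e−e_prev=-2; u=3/2·(-2)+0·(-2)+1/4·(-2)=-3.5; next y=-1/5·0+1/4·(-3.5)=-0.875
n=1: y=-0.875, sp=-2, e=sp−y=-1.125; I=-3.125, D=e−e_prev=0.875; u=3/2·(-1.125)+0·(-3.125)+1/4·0.875=-1.46875; next y=-1/5·(-0.875)+1/4·(-1.46875)≈-0.192188
n=2: y≈-0.192188, sp=-1, e=sp−y≈-0.807813; I≈-3.932813, D=e−e_prev≈0.317188; u=3/2·(-0.807813)+0·(-3.932813)+1/4·0.317188≈-1.132422; next y=-1/5·(-0.192188)+1/4·(-1.132422)≈-0.244668
n=3: y≈-0.244668, sp=-1, e=sp−y≈-0.755332; I≈-4.688145, D=e−e_prev≈0.052480; u=3/2·(-0.755332)+0·(-4.688145)+1/4·0.052480≈-1.119878; next y=-1/5·(-0.244668)+1/4·(-1.119878)≈-0.231036
n=4: y≈-0.231036, sp=-1, e=sp−y≈-0.768964; I≈-5.457109, D=e−e_prev≈-0.013632; u=3/2·(-0.768964)+0·(-5.457109)+1/4·(-0.013632)≈-1.156854; next y=-1/5·(-0.231036)+1/4·(-1.156854)≈-0.243006
n=5: y≈-0.243006, sp=-1, e=sp−y≈-0.756994; I≈-6.214102, D=e−e_prev≈0.011970; u=3/2·(-0.756994)+0·(-6.214102)+1/4·0.011970≈-1.132498; next y=-1/5·(-0.243006)+1/4·(-1.132498)≈-0.234523
n=6: y≈-0.234523, sp=-1, e=sp−y≈-0.765477; I≈-6.979579, D=e−e_prev≈-0.008483; u=3/2·(-0.765477)+0·(-6.979579)+1/4·(-0.008483)≈-1.150336; next y=-1/5·(-0.234523)+1/4·(-1.150336)≈-0.240679
n=7: y≈-0.240679, sp=-1, e=sp−y≈-0.759321; I≈-7.738900, D=e−e_prev≈0.006156; u=3/2·(-0.759321)+0·(-7.738900)+1/4·0.006156≈-1.137442; next y=-1/5·(-0.240679)+1/4·(-1.137442)≈-0.236225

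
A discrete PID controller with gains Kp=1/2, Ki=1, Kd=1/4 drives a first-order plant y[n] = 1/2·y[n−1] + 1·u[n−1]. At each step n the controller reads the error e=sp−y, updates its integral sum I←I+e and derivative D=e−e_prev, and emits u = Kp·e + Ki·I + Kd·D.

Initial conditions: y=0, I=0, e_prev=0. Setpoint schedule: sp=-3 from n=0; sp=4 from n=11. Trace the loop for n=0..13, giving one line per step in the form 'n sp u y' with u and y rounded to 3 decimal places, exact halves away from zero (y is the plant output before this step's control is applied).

0 -3 -5.250 0.000
1 -3 1.688 -5.250
2 -3 -4.922 -0.938
3 -3 1.887 -5.391
4 -3 -4.854 -0.809
5 -3 1.887 -5.259
6 -3 -4.871 -0.742
7 -3 1.875 -5.242
8 -3 -4.876 -0.746
9 -3 1.874 -5.249
10 -3 -4.875 -0.750
11 4 14.125 -5.250
12 4 -8.812 11.500
13 4 13.359 -3.063

(exact arithmetic carried between steps; '≈' marks a value shown rounded to 6 d.p. or computed from one; I and e_prev carry over from the previous line; the table rounds u and y to 3 d.p., halves away from zero)
n=0: y=0, sp=-3, e=sp−y=-3; I=-3, D=e−e_prev=-3; u=1/2·(-3)+1·(-3)+1/4·(-3)=-5.25; next y=1/2·0+1·(-5.25)=-5.25
n=1: y=-5.25, sp=-3, e=sp−y=2.25; I=-0.75, D=e−e_prev=5.25; u=1/2·2.25+1·(-0.75)+1/4·5.25=1.6875; next y=1/2·(-5.25)+1·1.6875=-0.9375
n=2: y=-0.9375, sp=-3, e=sp−y=-2.0625; I=-2.8125, D=e−e_prev=-4.3125; u=1/2·(-2.0625)+1·(-2.8125)+1/4·(-4.3125)=-4.921875; next y=1/2·(-0.9375)+1·(-4.921875)=-5.390625
n=3: y=-5.390625, sp=-3, e=sp−y=2.390625; I=-0.421875, D=e−e_prev=4.453125; u=1/2·2.390625+1·(-0.421875)+1/4·4.453125≈1.886719; next y=1/2·(-5.390625)+1·1.886719≈-0.808594
n=4: y≈-0.808594, sp=-3, e=sp−y≈-2.191406; I≈-2.613281, D=e−e_prev≈-4.582031; u=1/2·(-2.191406)+1·(-2.613281)+1/4·(-4.582031)≈-4.854492; next y=1/2·(-0.808594)+1·(-4.854492)≈-5.258789
n=5: y≈-5.258789, sp=-3, e=sp−y≈2.258789; I≈-0.354492, D=e−e_prev≈4.450195; u=1/2·2.258789+1·(-0.354492)+1/4·4.450195≈1.887451; next y=1/2·(-5.258789)+1·1.887451≈-0.741943
n=6: y≈-0.741943, sp=-3, e=sp−y≈-2.258057; I≈-2.612549, D=e−e_prev≈-4.516846; u=1/2·(-2.258057)+1·(-2.612549)+1/4·(-4.516846)≈-4.870789; next y=1/2·(-0.741943)+1·(-4.870789)≈-5.241760
n=7: y≈-5.241760, sp=-3, e=sp−y≈2.241760; I≈-0.370789, D=e−e_prev≈4.499817; u=1/2·2.241760+1·(-0.370789)+1/4·4.499817≈1.875046; next y=1/2·(-5.241760)+1·1.875046≈-0.745834
n=8: y≈-0.745834, sp=-3, e=sp−y≈-2.254166; I≈-2.624954, D=e−e_prev≈-4.495926; u=1/2·(-2.254166)+1·(-2.624954)+1/4·(-4.495926)≈-4.876019; next y=1/2·(-0.745834)+1·(-4.876019)≈-5.248936
n=9: y≈-5.248936, sp=-3, e=sp−y≈2.248936; I≈-0.376019, D=e−e_prev≈4.503101; u=1/2·2.248936+1·(-0.376019)+1/4·4.503101≈1.874225; next y=1/2·(-5.248936)+1·1.874225≈-0.750243
n=10: y≈-0.750243, sp=-3, e=sp−y≈-2.249757; I≈-2.625775, D=e−e_prev≈-4.498693; u=1/2·(-2.249757)+1·(-2.625775)+1/4·(-4.498693)≈-4.875327; next y=1/2·(-0.750243)+1·(-4.875327)≈-5.250448
n=11: y≈-5.250448, sp=4, e=sp−y≈9.250448; I≈6.624673, D=e−e_prev≈11.500205; u=1/2·9.250448+1·6.624673+1/4·11.500205≈14.124949; next y=1/2·(-5.250448)+1·14.124949≈11.499724
n=12: y≈11.499724, sp=4, e=sp−y≈-7.499724; I≈-0.875051, D=e−e_prev≈-16.750173; u=1/2·(-7.499724)+1·(-0.875051)+1/4·(-16.750173)≈-8.812457; next y=1/2·11.499724+1·(-8.812457)≈-3.062595
n=13: y≈-3.062595, sp=4, e=sp−y≈7.062595; I≈6.187543, D=e−e_prev≈14.562319; u=1/2·7.062595+1·6.187543+1/4·14.562319≈13.359420; next y=1/2·(-3.062595)+1·13.359420≈11.828123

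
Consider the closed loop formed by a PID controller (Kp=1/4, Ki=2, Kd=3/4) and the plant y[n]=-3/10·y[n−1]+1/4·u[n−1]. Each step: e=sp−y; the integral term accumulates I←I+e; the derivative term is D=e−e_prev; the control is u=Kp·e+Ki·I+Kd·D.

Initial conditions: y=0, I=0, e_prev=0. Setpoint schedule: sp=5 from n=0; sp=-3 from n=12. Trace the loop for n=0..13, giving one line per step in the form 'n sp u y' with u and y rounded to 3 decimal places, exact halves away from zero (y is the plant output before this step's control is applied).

(exact arithmetic carried between steps; '≈' marks a value shown rounded to 6 d.p. or computed from one; I and e_prev carry over from the previous line; the table rounds u and y to 3 d.p., halves away from zero)
n=0: y=0, sp=5, e=sp−y=5; I=5, D=e−e_prev=5; u=1/4·5+2·5+3/4·5=15; next y=-3/10·0+1/4·15=3.75
n=1: y=3.75, sp=5, e=sp−y=1.25; I=6.25, D=e−e_prev=-3.75; u=1/4·1.25+2·6.25+3/4·(-3.75)=10; next y=-3/10·3.75+1/4·10=1.375
n=2: y=1.375, sp=5, e=sp−y=3.625; I=9.875, D=e−e_prev=2.375; u=1/4·3.625+2·9.875+3/4·2.375=22.4375; next y=-3/10·1.375+1/4·22.4375=5.196875
n=3: y=5.196875, sp=5, e=sp−y=-0.196875; I=9.678125, D=e−e_prev=-3.821875; u=1/4·(-0.196875)+2·9.678125+3/4·(-3.821875)=16.440625; next y=-3/10·5.196875+1/4·16.440625≈2.551094
n=4: y≈2.551094, sp=5, e=sp−y≈2.448906; I≈12.127031, D=e−e_prev≈2.645781; u=1/4·2.448906+2·12.127031+3/4·2.645781≈26.850625; next y=-3/10·2.551094+1/4·26.850625≈5.947328
n=5: y≈5.947328, sp=5, e=sp−y≈-0.947328; I≈11.179703, D=e−e_prev≈-3.396234; u=1/4·(-0.947328)+2·11.179703+3/4·(-3.396234)≈19.575398; next y=-3/10·5.947328+1/4·19.575398≈3.109651
n=6: y≈3.109651, sp=5, e=sp−y≈1.890349; I≈13.070052, D=e−e_prev≈2.837677; u=1/4·1.890349+2·13.070052+3/4·2.837677≈28.740949; next y=-3/10·3.109651+1/4·28.740949≈6.252342
n=7: y≈6.252342, sp=5, e=sp−y≈-1.252342; I≈11.817710, D=e−e_prev≈-3.142691; u=1/4·(-1.252342)+2·11.817710+3/4·(-3.142691)≈20.965317; next y=-3/10·6.252342+1/4·20.965317≈3.365627
n=8: y≈3.365627, sp=5, e=sp−y≈1.634373; I≈13.452083, D=e−e_prev≈2.886715; u=1/4·1.634373+2·13.452083+3/4·2.886715≈29.477797; next y=-3/10·3.365627+1/4·29.477797≈6.359761
n=9: y≈6.359761, sp=5, e=sp−y≈-1.359761; I≈12.092322, D=e−e_prev≈-2.994135; u=1/4·(-1.359761)+2·12.092322+3/4·(-2.994135)≈21.599103; next y=-3/10·6.359761+1/4·21.599103≈3.491847
n=10: y≈3.491847, sp=5, e=sp−y≈1.508153; I≈13.600475, D=e−e_prev≈2.867914; u=1/4·1.508153+2·13.600475+3/4·2.867914≈29.728923; next y=-3/10·3.491847+1/4·29.728923≈6.384677
n=11: y≈6.384677, sp=5, e=sp−y≈-1.384677; I≈12.215798, D=e−e_prev≈-2.892829; u=1/4·(-1.384677)+2·12.215798+3/4·(-2.892829)≈21.915806; next y=-3/10·6.384677+1/4·21.915806≈3.563548
n=12: y≈3.563548, sp=-3, e=sp−y≈-6.563548; I≈5.652250, D=e−e_prev≈-5.178872; u=1/4·(-6.563548)+2·5.652250+3/4·(-5.178872)≈5.779459; next y=-3/10·3.563548+1/4·5.779459≈0.375800
n=13: y≈0.375800, sp=-3, e=sp−y≈-3.375800; I≈2.276450, D=e−e_prev≈3.187748; u=1/4·(-3.375800)+2·2.276450+3/4·3.187748≈6.099761; next y=-3/10·0.375800+1/4·6.099761≈1.412200

0 5 15.000 0.000
1 5 10.000 3.750
2 5 22.438 1.375
3 5 16.441 5.197
4 5 26.851 2.551
5 5 19.575 5.947
6 5 28.741 3.110
7 5 20.965 6.252
8 5 29.478 3.366
9 5 21.599 6.360
10 5 29.729 3.492
11 5 21.916 6.385
12 -3 5.779 3.564
13 -3 6.100 0.376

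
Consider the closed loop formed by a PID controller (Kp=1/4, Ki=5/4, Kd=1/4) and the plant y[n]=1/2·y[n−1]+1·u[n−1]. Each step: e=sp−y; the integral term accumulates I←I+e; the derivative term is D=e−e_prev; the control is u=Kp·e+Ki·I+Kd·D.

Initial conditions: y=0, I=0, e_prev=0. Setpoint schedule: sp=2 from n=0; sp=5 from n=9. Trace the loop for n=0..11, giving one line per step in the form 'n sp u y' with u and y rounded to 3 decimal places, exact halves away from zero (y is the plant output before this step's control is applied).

(exact arithmetic carried between steps; '≈' marks a value shown rounded to 6 d.p. or computed from one; I and e_prev carry over from the previous line; the table rounds u and y to 3 d.p., halves away from zero)
n=0: y=0, sp=2, e=sp−y=2; I=2, D=e−e_prev=2; u=1/4·2+5/4·2+1/4·2=3.5; next y=1/2·0+1·3.5=3.5
n=1: y=3.5, sp=2, e=sp−y=-1.5; I=0.5, D=e−e_prev=-3.5; u=1/4·(-1.5)+5/4·0.5+1/4·(-3.5)=-0.625; next y=1/2·3.5+1·(-0.625)=1.125
n=2: y=1.125, sp=2, e=sp−y=0.875; I=1.375, D=e−e_prev=2.375; u=1/4·0.875+5/4·1.375+1/4·2.375=2.53125; next y=1/2·1.125+1·2.53125=3.09375
n=3: y=3.09375, sp=2, e=sp−y=-1.09375; I=0.28125, D=e−e_prev=-1.96875; u=1/4·(-1.09375)+5/4·0.28125+1/4·(-1.96875)≈-0.414063; next y=1/2·3.09375+1·(-0.414063)≈1.132813
n=4: y≈1.132813, sp=2, e=sp−y≈0.867188; I≈1.148438, D=e−e_prev≈1.960938; u=1/4·0.867188+5/4·1.148438+1/4·1.960938≈2.142578; next y=1/2·1.132813+1·2.142578≈2.708984
n=5: y≈2.708984, sp=2, e=sp−y≈-0.708984; I≈0.439453, D=e−e_prev≈-1.576172; u=1/4·(-0.708984)+5/4·0.439453+1/4·(-1.576172)≈-0.021973; next y=1/2·2.708984+1·(-0.021973)≈1.332520
n=6: y≈1.332520, sp=2, e=sp−y≈0.667480; I≈1.106934, D=e−e_prev≈1.376465; u=1/4·0.667480+5/4·1.106934+1/4·1.376465≈1.894653; next y=1/2·1.332520+1·1.894653≈2.560913
n=7: y≈2.560913, sp=2, e=sp−y≈-0.560913; I≈0.546021, D=e−e_prev≈-1.228394; u=1/4·(-0.560913)+5/4·0.546021+1/4·(-1.228394)≈0.235199; next y=1/2·2.560913+1·0.235199≈1.515656
n=8: y≈1.515656, sp=2, e=sp−y≈0.484344; I≈1.030365, D=e−e_prev≈1.045258; u=1/4·0.484344+5/4·1.030365+1/4·1.045258≈1.670357; next y=1/2·1.515656+1·1.670357≈2.428185
n=9: y≈2.428185, sp=5, e=sp−y≈2.571815; I≈3.602180, D=e−e_prev≈2.087471; u=1/4·2.571815+5/4·3.602180+1/4·2.087471≈5.667547; next y=1/2·2.428185+1·5.667547≈6.881639
n=10: y≈6.881639, sp=5, e=sp−y≈-1.881639; I≈1.720541, D=e−e_prev≈-4.453455; u=1/4·(-1.881639)+5/4·1.720541+1/4·(-4.453455)≈0.566903; next y=1/2·6.881639+1·0.566903≈4.007722
n=11: y≈4.007722, sp=5, e=sp−y≈0.992278; I≈2.712819, D=e−e_prev≈2.873917; u=1/4·0.992278+5/4·2.712819+1/4·2.873917≈4.357572; next y=1/2·4.007722+1·4.357572≈6.361433

0 2 3.500 0.000
1 2 -0.625 3.500
2 2 2.531 1.125
3 2 -0.414 3.094
4 2 2.143 1.133
5 2 -0.022 2.709
6 2 1.895 1.333
7 2 0.235 2.561
8 2 1.670 1.516
9 5 5.668 2.428
10 5 0.567 6.882
11 5 4.358 4.008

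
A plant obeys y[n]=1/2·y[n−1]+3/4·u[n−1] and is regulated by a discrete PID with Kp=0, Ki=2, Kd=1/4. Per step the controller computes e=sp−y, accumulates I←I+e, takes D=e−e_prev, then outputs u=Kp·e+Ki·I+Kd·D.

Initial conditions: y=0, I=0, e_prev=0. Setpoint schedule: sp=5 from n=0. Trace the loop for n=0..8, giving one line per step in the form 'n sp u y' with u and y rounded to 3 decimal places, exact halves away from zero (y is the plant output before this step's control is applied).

0 5 11.250 0.000
1 5 1.016 8.438
2 5 4.028 4.980
3 5 2.008 5.511
4 5 3.929 4.262
5 5 3.257 5.078
6 5 3.522 4.982
7 5 3.196 5.132
8 5 3.350 4.963

(exact arithmetic carried between steps; '≈' marks a value shown rounded to 6 d.p. or computed from one; I and e_prev carry over from the previous line; the table rounds u and y to 3 d.p., halves away from zero)
n=0: y=0, sp=5, e=sp−y=5; I=5, D=e−e_prev=5; u=0·5+2·5+1/4·5=11.25; next y=1/2·0+3/4·11.25=8.4375
n=1: y=8.4375, sp=5, e=sp−y=-3.4375; I=1.5625, D=e−e_prev=-8.4375; u=0·(-3.4375)+2·1.5625+1/4·(-8.4375)=1.015625; next y=1/2·8.4375+3/4·1.015625≈4.980469
n=2: y≈4.980469, sp=5, e=sp−y≈0.019531; I≈1.582031, D=e−e_prev≈3.457031; u=0·0.019531+2·1.582031+1/4·3.457031≈4.028320; next y=1/2·4.980469+3/4·4.028320≈5.511475
n=3: y≈5.511475, sp=5, e=sp−y≈-0.511475; I≈1.070557, D=e−e_prev≈-0.531006; u=0·(-0.511475)+2·1.070557+1/4·(-0.531006)≈2.008362; next y=1/2·5.511475+3/4·2.008362≈4.262009
n=4: y≈4.262009, sp=5, e=sp−y≈0.737991; I≈1.808548, D=e−e_prev≈1.249466; u=0·0.737991+2·1.808548+1/4·1.249466≈3.929462; next y=1/2·4.262009+3/4·3.929462≈5.078101
n=5: y≈5.078101, sp=5, e=sp−y≈-0.078101; I≈1.730447, D=e−e_prev≈-0.816092; u=0·(-0.078101)+2·1.730447+1/4·(-0.816092)≈3.256871; next y=1/2·5.078101+3/4·3.256871≈4.981703
n=6: y≈4.981703, sp=5, e=sp−y≈0.018297; I≈1.748743, D=e−e_prev≈0.096398; u=0·0.018297+2·1.748743+1/4·0.096398≈3.521586; next y=1/2·4.981703+3/4·3.521586≈5.132041
n=7: y≈5.132041, sp=5, e=sp−y≈-0.132041; I≈1.616702, D=e−e_prev≈-0.150338; u=0·(-0.132041)+2·1.616702+1/4·(-0.150338)≈3.195820; next y=1/2·5.132041+3/4·3.195820≈4.962885
n=8: y≈4.962885, sp=5, e=sp−y≈0.037115; I≈1.653817, D=e−e_prev≈0.169156; u=0·0.037115+2·1.653817+1/4·0.169156≈3.349922; next y=1/2·4.962885+3/4·3.349922≈4.993884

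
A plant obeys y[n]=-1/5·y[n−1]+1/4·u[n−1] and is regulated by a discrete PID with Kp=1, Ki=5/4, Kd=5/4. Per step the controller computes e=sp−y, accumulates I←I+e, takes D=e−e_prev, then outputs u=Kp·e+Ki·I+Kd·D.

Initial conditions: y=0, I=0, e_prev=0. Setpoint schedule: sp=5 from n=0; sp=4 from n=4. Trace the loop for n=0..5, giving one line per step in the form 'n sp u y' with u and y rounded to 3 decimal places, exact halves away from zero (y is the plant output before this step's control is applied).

0 5 17.500 0.000
1 5 2.188 4.375
2 5 24.898 -0.328
3 5 2.515 6.290
4 4 29.894 -0.629
5 4 -0.519 7.599

(exact arithmetic carried between steps; '≈' marks a value shown rounded to 6 d.p. or computed from one; I and e_prev carry over from the previous line; the table rounds u and y to 3 d.p., halves away from zero)
n=0: y=0, sp=5, e=sp−y=5; I=5, D=e−e_prev=5; u=1·5+5/4·5+5/4·5=17.5; next y=-1/5·0+1/4·17.5=4.375
n=1: y=4.375, sp=5, e=sp−y=0.625; I=5.625, D=e−e_prev=-4.375; u=1·0.625+5/4·5.625+5/4·(-4.375)=2.1875; next y=-1/5·4.375+1/4·2.1875=-0.328125
n=2: y=-0.328125, sp=5, e=sp−y=5.328125; I=10.953125, D=e−e_prev=4.703125; u=1·5.328125+5/4·10.953125+5/4·4.703125≈24.898438; next y=-1/5·(-0.328125)+1/4·24.898438≈6.290234
n=3: y≈6.290234, sp=5, e=sp−y≈-1.290234; I≈9.662891, D=e−e_prev≈-6.618359; u=1·(-1.290234)+5/4·9.662891+5/4·(-6.618359)≈2.515430; next y=-1/5·6.290234+1/4·2.515430≈-0.629189
n=4: y≈-0.629189, sp=4, e=sp−y≈4.629189; I≈14.292080, D=e−e_prev≈5.919424; u=1·4.629189+5/4·14.292080+5/4·5.919424≈29.893569; next y=-1/5·(-0.629189)+1/4·29.893569≈7.599230
n=5: y≈7.599230, sp=4, e=sp−y≈-3.599230; I≈10.692850, D=e−e_prev≈-8.228420; u=1·(-3.599230)+5/4·10.692850+5/4·(-8.228420)≈-0.518693; next y=-1/5·7.599230+1/4·(-0.518693)≈-1.649519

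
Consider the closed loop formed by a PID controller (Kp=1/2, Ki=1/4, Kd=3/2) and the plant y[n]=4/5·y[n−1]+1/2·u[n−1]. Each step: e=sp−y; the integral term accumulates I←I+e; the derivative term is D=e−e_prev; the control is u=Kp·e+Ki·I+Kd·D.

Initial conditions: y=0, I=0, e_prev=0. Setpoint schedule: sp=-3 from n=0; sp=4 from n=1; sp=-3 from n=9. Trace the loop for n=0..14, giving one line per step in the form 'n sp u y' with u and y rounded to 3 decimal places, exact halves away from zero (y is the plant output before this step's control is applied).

0 -3 -6.750 0.000
1 4 20.344 -3.375
2 4 -17.780 7.472
3 4 20.987 -2.913
4 4 -17.783 8.163
5 4 21.470 -2.361
6 4 -17.942 8.846
7 4 21.823 -1.894
8 4 -18.217 9.396
9 -3 6.341 -1.592
10 -3 -7.843 1.897
11 -3 5.843 -2.403
12 -3 -8.412 0.999
13 -3 5.605 -3.407
14 -3 -8.741 0.077

(exact arithmetic carried between steps; '≈' marks a value shown rounded to 6 d.p. or computed from one; I and e_prev carry over from the previous line; the table rounds u and y to 3 d.p., halves away from zero)
n=0: y=0, sp=-3, e=sp−y=-3; I=-3, D=e−e_prev=-3; u=1/2·(-3)+1/4·(-3)+3/2·(-3)=-6.75; next y=4/5·0+1/2·(-6.75)=-3.375
n=1: y=-3.375, sp=4, e=sp−y=7.375; I=4.375, D=e−e_prev=10.375; u=1/2·7.375+1/4·4.375+3/2·10.375=20.34375; next y=4/5·(-3.375)+1/2·20.34375=7.471875
n=2: y=7.471875, sp=4, e=sp−y=-3.471875; I=0.903125, D=e−e_prev=-10.846875; u=1/2·(-3.471875)+1/4·0.903125+3/2·(-10.846875)≈-17.780469; next y=4/5·7.471875+1/2·(-17.780469)≈-2.912734
n=3: y≈-2.912734, sp=4, e=sp−y≈6.912734; I≈7.815859, D=e−e_prev≈10.384609; u=1/2·6.912734+1/4·7.815859+3/2·10.384609≈20.987246; next y=4/5·(-2.912734)+1/2·20.987246≈8.163436
n=4: y≈8.163436, sp=4, e=sp−y≈-4.163436; I≈3.652424, D=e−e_prev≈-11.076170; u=1/2·(-4.163436)+1/4·3.652424+3/2·(-11.076170)≈-17.782867; next y=4/5·8.163436+1/2·(-17.782867)≈-2.360685
n=5: y≈-2.360685, sp=4, e=sp−y≈6.360685; I≈10.013109, D=e−e_prev≈10.524120; u=1/2·6.360685+1/4·10.013109+3/2·10.524120≈21.469800; next y=4/5·(-2.360685)+1/2·21.469800≈8.846352
n=6: y≈8.846352, sp=4, e=sp−y≈-4.846352; I≈5.166757, D=e−e_prev≈-11.207037; u=1/2·(-4.846352)+1/4·5.166757+3/2·(-11.207037)≈-17.942043; next y=4/5·8.846352+1/2·(-17.942043)≈-1.893940
n=7: y≈-1.893940, sp=4, e=sp−y≈5.893940; I≈11.060696, D=e−e_prev≈10.740292; u=1/2·5.893940+1/4·11.060696+3/2·10.740292≈21.822582; next y=4/5·(-1.893940)+1/2·21.822582≈9.396139
n=8: y≈9.396139, sp=4, e=sp−y≈-5.396139; I≈5.664557, D=e−e_prev≈-11.290079; u=1/2·(-5.396139)+1/4·5.664557+3/2·(-11.290079)≈-18.217048; next y=4/5·9.396139+1/2·(-18.217048)≈-1.591613
n=9: y≈-1.591613, sp=-3, e=sp−y≈-1.408387; I≈4.256170, D=e−e_prev≈3.987752; u=1/2·(-1.408387)+1/4·4.256170+3/2·3.987752≈6.341477; next y=4/5·(-1.591613)+1/2·6.341477≈1.897448
n=10: y≈1.897448, sp=-3, e=sp−y≈-4.897448; I≈-0.641278, D=e−e_prev≈-3.489061; u=1/2·(-4.897448)+1/4·(-0.641278)+3/2·(-3.489061)≈-7.842635; next y=4/5·1.897448+1/2·(-7.842635)≈-2.403359
n=11: y≈-2.403359, sp=-3, e=sp−y≈-0.596641; I≈-1.237919, D=e−e_prev≈4.300807; u=1/2·(-0.596641)+1/4·(-1.237919)+3/2·4.300807≈5.843411; next y=4/5·(-2.403359)+1/2·5.843411≈0.999018
n=12: y≈0.999018, sp=-3, e=sp−y≈-3.999018; I≈-5.236937, D=e−e_prev≈-3.402377; u=1/2·(-3.999018)+1/4·(-5.236937)+3/2·(-3.402377)≈-8.412309; next y=4/5·0.999018+1/2·(-8.412309)≈-3.406940
n=13: y≈-3.406940, sp=-3, e=sp−y≈0.406940; I≈-4.829997, D=e−e_prev≈4.405958; u=1/2·0.406940+1/4·(-4.829997)+3/2·4.405958≈5.604908; next y=4/5·(-3.406940)+1/2·5.604908≈0.076902
n=14: y≈0.076902, sp=-3, e=sp−y≈-3.076902; I≈-7.906899, D=e−e_prev≈-3.483842; u=1/2·(-3.076902)+1/4·(-7.906899)+3/2·(-3.483842)≈-8.740939; next y=4/5·0.076902+1/2·(-8.740939)≈-4.308948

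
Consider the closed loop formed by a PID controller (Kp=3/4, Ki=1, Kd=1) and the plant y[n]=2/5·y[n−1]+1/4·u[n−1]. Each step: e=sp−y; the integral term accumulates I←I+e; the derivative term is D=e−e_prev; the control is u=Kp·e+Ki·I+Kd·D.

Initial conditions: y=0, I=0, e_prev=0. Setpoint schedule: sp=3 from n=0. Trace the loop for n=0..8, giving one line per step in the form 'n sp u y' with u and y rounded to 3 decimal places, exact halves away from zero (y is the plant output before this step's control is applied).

0 3 8.250 0.000
1 3 2.578 2.063
2 3 7.209 1.470
3 3 5.615 2.390
4 3 7.229 2.360
5 3 6.763 2.751
6 3 7.293 2.791
7 3 7.133 2.940
8 3 7.288 2.959

(exact arithmetic carried between steps; '≈' marks a value shown rounded to 6 d.p. or computed from one; I and e_prev carry over from the previous line; the table rounds u and y to 3 d.p., halves away from zero)
n=0: y=0, sp=3, e=sp−y=3; I=3, D=e−e_prev=3; u=3/4·3+1·3+1·3=8.25; next y=2/5·0+1/4·8.25=2.0625
n=1: y=2.0625, sp=3, e=sp−y=0.9375; I=3.9375, D=e−e_prev=-2.0625; u=3/4·0.9375+1·3.9375+1·(-2.0625)=2.578125; next y=2/5·2.0625+1/4·2.578125≈1.469531
n=2: y≈1.469531, sp=3, e=sp−y≈1.530469; I≈5.467969, D=e−e_prev≈0.592969; u=3/4·1.530469+1·5.467969+1·0.592969≈7.208789; next y=2/5·1.469531+1/4·7.208789≈2.390010
n=3: y≈2.390010, sp=3, e=sp−y≈0.609990; I≈6.077959, D=e−e_prev≈-0.920479; u=3/4·0.609990+1·6.077959+1·(-0.920479)≈5.614973; next y=2/5·2.390010+1/4·5.614973≈2.359747
n=4: y≈2.359747, sp=3, e=sp−y≈0.640253; I≈6.718212, D=e−e_prev≈0.030263; u=3/4·0.640253+1·6.718212+1·0.030263≈7.228664; next y=2/5·2.359747+1/4·7.228664≈2.751065
n=5: y≈2.751065, sp=3, e=sp−y≈0.248935; I≈6.967147, D=e−e_prev≈-0.391318; u=3/4·0.248935+1·6.967147+1·(-0.391318)≈6.762531; next y=2/5·2.751065+1/4·6.762531≈2.791059
n=6: y≈2.791059, sp=3, e=sp−y≈0.208941; I≈7.176088, D=e−e_prev≈-0.039994; u=3/4·0.208941+1·7.176088+1·(-0.039994)≈7.292801; next y=2/5·2.791059+1/4·7.292801≈2.939624
n=7: y≈2.939624, sp=3, e=sp−y≈0.060376; I≈7.236465, D=e−e_prev≈-0.148565; u=3/4·0.060376+1·7.236465+1·(-0.148565)≈7.133182; next y=2/5·2.939624+1/4·7.133182≈2.959145
n=8: y≈2.959145, sp=3, e=sp−y≈0.040855; I≈7.277320, D=e−e_prev≈-0.019521; u=3/4·0.040855+1·7.277320+1·(-0.019521)≈7.288440; next y=2/5·2.959145+1/4·7.288440≈3.005768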